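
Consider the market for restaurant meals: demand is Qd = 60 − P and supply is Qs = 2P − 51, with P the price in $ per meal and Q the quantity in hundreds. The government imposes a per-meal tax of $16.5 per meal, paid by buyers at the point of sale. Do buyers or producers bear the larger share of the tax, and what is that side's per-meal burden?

Buyers bear the larger share: $11 per meal.

Before the tax: set 60 − P = 2P − 51 → P* = $37, Q* = 23.
With the tax collected from buyers, demand (in seller-price terms) shifts: Qd = 60 − (P + 16.5).
New equilibrium: buyers pay $48, producers receive $31.5, Q = 12. (Wedge: Pb − Ps = 16.5.)
Per-meal burden: buyers $11, producers $5.5.
Buyers take the larger share because demand is less price-elastic here (demand slope 1 vs supply slope 2).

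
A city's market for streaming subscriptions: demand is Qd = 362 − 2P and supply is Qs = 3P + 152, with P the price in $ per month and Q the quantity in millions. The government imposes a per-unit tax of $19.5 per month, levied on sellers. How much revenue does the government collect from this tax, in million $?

Without the tax, 362 − 2P = 3P + 152 gives 5P = 210, so P* = $42 and Q* = 278.
With the tax collected from sellers, supply shifts: Qs = 3(P − 19.5) + 152.
New equilibrium: buyers pay $53.7, sellers receive $34.2, Q = 254.6. (Wedge: Pb − Ps = 19.5.)
Revenue = t · Q = 19.5 · 254.6 = $4964.7.

Tax revenue = $4964.7 million.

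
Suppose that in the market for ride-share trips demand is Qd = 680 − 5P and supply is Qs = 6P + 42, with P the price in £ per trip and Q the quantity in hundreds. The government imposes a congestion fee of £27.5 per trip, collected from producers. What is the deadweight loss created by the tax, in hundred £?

Without the tax, 680 − 5P = 6P + 42 gives 11P = 638, so P* = £58 and Q* = 390.
With the tax collected from producers, supply shifts: Qs = 6(P − 27.5) + 42.
New equilibrium: consumers pay £73, producers receive £45.5, Q = 315. (Wedge: Pb − Ps = 27.5.)
Quantity falls by |ΔQ| = |390 − 315| = 75.
DWL = ½ · t · |ΔQ| = ½ · 27.5 · 75 = £1031.25.

Deadweight loss = £1031.25 hundred.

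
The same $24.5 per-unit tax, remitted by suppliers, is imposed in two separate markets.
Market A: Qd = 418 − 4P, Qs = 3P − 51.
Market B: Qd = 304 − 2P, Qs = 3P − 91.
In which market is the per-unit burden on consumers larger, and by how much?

Market A: pre-tax P* = $67, Q* = 150; post-tax Q = 108; per-unit burden on consumers = $10.5.
Market B: pre-tax P* = $79, Q* = 146; post-tax Q = 116.6; per-unit burden on consumers = $14.7.
Difference: $10.5 vs $14.7 → market B is larger by $4.2.

Market B, by $4.2.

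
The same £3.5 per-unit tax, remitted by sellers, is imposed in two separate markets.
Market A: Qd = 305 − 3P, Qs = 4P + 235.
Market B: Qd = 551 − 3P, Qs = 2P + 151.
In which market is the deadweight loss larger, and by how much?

Market A, by £3.15.

Market A: pre-tax P* = £10, Q* = 275; post-tax Q = 269; deadweight loss = £10.5.
Market B: pre-tax P* = £80, Q* = 311; post-tax Q = 306.8; deadweight loss = £7.35.
Difference: £10.5 vs £7.35 → market A is larger by £3.15.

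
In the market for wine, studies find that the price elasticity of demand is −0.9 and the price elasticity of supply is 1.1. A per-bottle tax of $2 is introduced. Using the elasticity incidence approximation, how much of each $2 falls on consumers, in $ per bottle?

Incidence ratio: consumers' share ≈ εs / (εs + |εd|) = 1.1 / (1.1 + 0.9) = 0.55.
So consumers bear ≈ 0.55 × $2 = $1.1; producers bear $0.9.

Consumers bear ≈ $1.1 per bottle.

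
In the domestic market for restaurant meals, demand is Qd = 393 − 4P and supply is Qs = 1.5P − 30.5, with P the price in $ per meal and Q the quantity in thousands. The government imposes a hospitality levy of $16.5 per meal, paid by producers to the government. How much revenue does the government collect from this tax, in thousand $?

Before the tax: set 393 − 4P = 1.5P − 30.5 → P* = $77, Q* = 85.
With the tax collected from producers, supply shifts: Qs = 1.5(P − 16.5) − 30.5.
New equilibrium: consumers pay $81.5, producers receive $65, Q = 67. (Wedge: Pb − Ps = 16.5.)
Revenue = t · Q = 16.5 · 67 = $1105.5.

Tax revenue = $1105.5 thousand.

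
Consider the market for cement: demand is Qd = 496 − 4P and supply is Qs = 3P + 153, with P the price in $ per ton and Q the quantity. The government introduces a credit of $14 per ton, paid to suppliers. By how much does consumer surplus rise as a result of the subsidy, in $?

Before the subsidy: set 496 − 4P = 3P + 153 → P* = $49, Q* = 300.
With a per-unit subsidy paid to suppliers, each receives P + 14 per unit sold, so supply becomes Qs = 3(P + 14) + 153.
Solving gives Q = 324 with buyers paying $43 and suppliers receiving $57 (the $14 wedge).
ΔCS is the trapezoid between Q = 324 and Q = 300 of height $6: ½ · (300 + 324) · 6 = $1872.

Consumer surplus rises by $1872.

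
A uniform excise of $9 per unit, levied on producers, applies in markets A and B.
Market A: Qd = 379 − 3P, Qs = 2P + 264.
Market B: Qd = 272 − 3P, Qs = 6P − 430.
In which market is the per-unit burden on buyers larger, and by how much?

Market A: pre-tax P* = $23, Q* = 310; post-tax Q = 299.2; per-unit burden on buyers = $3.6.
Market B: pre-tax P* = $78, Q* = 38; post-tax Q = 20; per-unit burden on buyers = $6.
Difference: $3.6 vs $6 → market B is larger by $2.4.

Market B, by $2.4.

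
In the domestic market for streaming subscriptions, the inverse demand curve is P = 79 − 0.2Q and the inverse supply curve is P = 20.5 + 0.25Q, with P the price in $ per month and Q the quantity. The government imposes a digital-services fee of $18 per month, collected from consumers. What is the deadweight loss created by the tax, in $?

Deadweight loss = $360.

Inverting to Q(P) form: Qd = 395 − 5P; Qs = 4P − 82.
Before the tax: set 395 − 5P = 4P − 82 → P* = $53, Q* = 130.
With the tax collected from consumers, demand (in seller-price terms) shifts: Qd = 395 − 5(P + 18).
New equilibrium: consumers pay $61, sellers receive $43, Q = 90. (Wedge: Pb − Ps = 18.)
Quantity falls by |ΔQ| = |130 − 90| = 40.
DWL = ½ · t · |ΔQ| = ½ · 18 · 40 = $360.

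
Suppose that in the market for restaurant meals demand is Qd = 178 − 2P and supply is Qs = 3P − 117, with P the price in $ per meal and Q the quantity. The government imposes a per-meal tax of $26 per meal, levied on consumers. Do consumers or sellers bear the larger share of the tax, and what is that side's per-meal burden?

Consumers bear the larger share: $15.6 per meal.

Before the tax: set 178 − 2P = 3P − 117 → P* = $59, Q* = 60.
With the tax collected from consumers, demand (in seller-price terms) shifts: Qd = 178 − 2(P + 26).
Solving gives Q = 28.8 with consumers paying $74.6 and sellers receiving $48.6 (the $26 wedge).
Per-meal burden: consumers $15.6, sellers $10.4.
Consumers take the larger share because demand is less price-elastic here (demand slope 2 vs supply slope 3).
The less price-elastic side of the market bears the larger share of a per-unit tax.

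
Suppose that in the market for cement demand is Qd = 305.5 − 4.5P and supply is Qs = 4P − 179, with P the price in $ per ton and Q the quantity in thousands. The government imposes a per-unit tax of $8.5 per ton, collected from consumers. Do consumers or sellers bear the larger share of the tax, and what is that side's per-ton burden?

Sellers bear the larger share: $4.5 per ton.

Without the tax, 305.5 − 4.5P = 4P − 179 gives 8.5P = 484.5, so P* = $57 and Q* = 49.
With the tax collected from consumers, demand (in seller-price terms) shifts: Qd = 305.5 − 4.5(P + 8.5).
Solving gives Q = 31 with consumers paying $61 and sellers receiving $52.5 (the $8.5 wedge).
Per-ton burden: consumers $4, sellers $4.5.
Sellers take the larger share because supply is less price-elastic here (demand slope 4.5 vs supply slope 4).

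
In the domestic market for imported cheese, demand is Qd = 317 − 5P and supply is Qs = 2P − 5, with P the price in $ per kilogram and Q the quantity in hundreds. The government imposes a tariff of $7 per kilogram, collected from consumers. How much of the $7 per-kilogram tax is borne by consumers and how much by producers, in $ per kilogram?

Consumers bear $2 per kilogram; producers bear $5 per kilogram.

Before the tax: set 317 − 5P = 2P − 5 → P* = $46, Q* = 87.
With the tax collected from consumers, demand (in seller-price terms) shifts: Qd = 317 − 5(P + 7).
Solving gives Q = 77 with consumers paying $48 and producers receiving $41 (the $7 wedge).
Burden on consumers: $2; on producers: $5. (They sum to $7.)
The less price-elastic side of the market bears the larger share of a per-unit tax.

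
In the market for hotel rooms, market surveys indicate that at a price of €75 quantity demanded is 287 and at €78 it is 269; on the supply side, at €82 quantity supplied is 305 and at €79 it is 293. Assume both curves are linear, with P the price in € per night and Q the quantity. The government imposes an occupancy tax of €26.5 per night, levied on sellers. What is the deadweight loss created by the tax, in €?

Demand slope: (269 − 287)/(78 − 75) = -6, so Qd = 737 − 6P.
Supply slope: (293 − 305)/(79 − 82) = 4, so Qs = 4P − 23.
Without the tax, 737 − 6P = 4P − 23 gives 10P = 760, so P* = €76 and Q* = 281.
With the tax collected from sellers, supply shifts: Qs = 4(P − 26.5) − 23.
Solving gives Q = 217.4 with buyers paying €86.6 and sellers receiving €60.1 (the €26.5 wedge).
Quantity falls by |ΔQ| = |281 − 217.4| = 63.6.
DWL = ½ · t · |ΔQ| = ½ · 26.5 · 63.6 = €842.7.

Deadweight loss = €842.7.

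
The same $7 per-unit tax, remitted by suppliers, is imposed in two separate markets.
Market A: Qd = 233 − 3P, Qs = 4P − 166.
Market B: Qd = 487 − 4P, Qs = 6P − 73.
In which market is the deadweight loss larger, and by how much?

Market B, by $16.8.

Market A: pre-tax P* = $57, Q* = 62; post-tax Q = 50; deadweight loss = $42.
Market B: pre-tax P* = $56, Q* = 263; post-tax Q = 246.2; deadweight loss = $58.8.
Difference: $42 vs $58.8 → market B is larger by $16.8.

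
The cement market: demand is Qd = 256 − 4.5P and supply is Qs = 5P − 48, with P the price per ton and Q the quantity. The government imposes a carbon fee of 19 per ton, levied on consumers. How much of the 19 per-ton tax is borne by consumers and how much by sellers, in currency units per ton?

Without the tax, 256 − 4.5P = 5P − 48 gives 9.5P = 304, so P* = 32 and Q* = 112.
With the tax collected from consumers, demand (in seller-price terms) shifts: Qd = 256 − 4.5(P + 19).
Solving gives Q = 67 with consumers paying 42 and sellers receiving 23 (the 19 wedge).
Burden on consumers: 10; on sellers: 9. (They sum to 19.)
The less price-elastic side of the market bears the larger share of a per-unit tax.

Consumers bear 10 per ton; sellers bear 9 per ton.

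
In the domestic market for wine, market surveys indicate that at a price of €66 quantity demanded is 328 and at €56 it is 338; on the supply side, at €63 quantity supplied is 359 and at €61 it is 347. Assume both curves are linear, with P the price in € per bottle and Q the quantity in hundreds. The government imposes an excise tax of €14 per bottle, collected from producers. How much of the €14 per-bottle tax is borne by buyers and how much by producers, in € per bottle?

Demand slope: (338 − 328)/(56 − 66) = -1, so Qd = 394 − P.
Supply slope: (347 − 359)/(61 − 63) = 6, so Qs = 6P − 19.
Before the tax: set 394 − P = 6P − 19 → P* = €59, Q* = 335.
With the tax collected from producers, supply shifts: Qs = 6(P − 14) − 19.
New equilibrium: buyers pay €71, producers receive €57, Q = 323. (Wedge: Pb − Ps = 14.)
Burden on buyers: €12; on producers: €2. (They sum to €14.)
The less price-elastic side of the market bears the larger share of a per-unit tax.

Buyers bear €12 per bottle; producers bear €2 per bottle.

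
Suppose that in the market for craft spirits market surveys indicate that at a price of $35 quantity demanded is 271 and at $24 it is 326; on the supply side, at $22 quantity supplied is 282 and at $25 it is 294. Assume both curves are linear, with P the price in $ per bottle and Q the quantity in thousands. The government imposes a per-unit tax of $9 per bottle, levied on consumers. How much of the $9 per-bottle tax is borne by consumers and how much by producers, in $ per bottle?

Consumers bear $4 per bottle; producers bear $5 per bottle.

Demand slope: (326 − 271)/(24 − 35) = -5, so Qd = 446 − 5P.
Supply slope: (294 − 282)/(25 − 22) = 4, so Qs = 4P + 194.
Before the tax: set 446 − 5P = 4P + 194 → P* = $28, Q* = 306.
With the tax collected from consumers, demand (in seller-price terms) shifts: Qd = 446 − 5(P + 9).
Solving gives Q = 286 with consumers paying $32 and producers receiving $23 (the $9 wedge).
Burden on consumers: $4; on producers: $5. (They sum to $9.)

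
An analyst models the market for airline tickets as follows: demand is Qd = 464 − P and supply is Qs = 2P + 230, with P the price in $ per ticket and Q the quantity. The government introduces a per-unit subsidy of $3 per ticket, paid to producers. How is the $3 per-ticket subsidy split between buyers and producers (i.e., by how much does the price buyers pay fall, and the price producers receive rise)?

Without the subsidy, 464 − P = 2P + 230 gives 3P = 234, so P* = $78 and Q* = 386.
With a per-unit subsidy paid to producers, each receives P + 3 per unit sold, so supply becomes Qs = 2(P + 3) + 230.
Solving gives Q = 388 with buyers paying $76 and producers receiving $79 (the $3 wedge).
Gain to buyers: $2; to producers: $1. (They sum to $3.)

Buyers gain $2 per ticket; producers gain $1 per ticket.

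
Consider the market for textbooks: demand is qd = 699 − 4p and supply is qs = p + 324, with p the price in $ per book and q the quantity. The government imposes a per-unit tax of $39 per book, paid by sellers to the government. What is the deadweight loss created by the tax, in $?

Deadweight loss = $608.4.

Before the tax: set 699 − 4p = p + 324 → p* = $75, q* = 399.
With the tax collected from sellers, supply shifts: qs = (p − 39) + 324.
Solving gives q = 367.8 with consumers paying $82.8 and sellers receiving $43.8 (the $39 wedge).
Quantity falls by |ΔQ| = |399 − 367.8| = 31.2.
DWL = ½ · t · |ΔQ| = ½ · 39 · 31.2 = $608.4.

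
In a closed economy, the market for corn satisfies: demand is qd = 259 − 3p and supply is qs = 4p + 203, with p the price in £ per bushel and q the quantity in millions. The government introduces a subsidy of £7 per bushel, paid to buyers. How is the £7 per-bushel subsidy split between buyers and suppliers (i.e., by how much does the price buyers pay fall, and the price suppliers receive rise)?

Before the subsidy: set 259 − 3p = 4p + 203 → p* = £8, q* = 235.
With a per-unit subsidy paid to buyers, each effectively pays p − 7, so demand becomes qd = 259 − 3(p − 7).
New equilibrium: buyers pay £4, suppliers receive £11, q = 247. (Wedge: pb − ps = −7.)
Gain to buyers: £4; to suppliers: £3. (They sum to £7.)

Buyers gain £4 per bushel; suppliers gain £3 per bushel.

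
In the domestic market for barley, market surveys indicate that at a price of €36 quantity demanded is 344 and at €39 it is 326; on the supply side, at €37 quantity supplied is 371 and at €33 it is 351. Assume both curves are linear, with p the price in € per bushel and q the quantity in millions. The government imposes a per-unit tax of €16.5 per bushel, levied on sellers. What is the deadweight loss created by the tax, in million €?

Deadweight loss = €371.25 million.

Demand slope: (326 − 344)/(39 − 36) = -6, so qd = 560 − 6p.
Supply slope: (351 − 371)/(33 − 37) = 5, so qs = 5p + 186.
Without the tax, 560 − 6p = 5p + 186 gives 11p = 374, so p* = €34 and q* = 356.
With the tax collected from sellers, supply shifts: qs = 5(p − 16.5) + 186.
Solving gives q = 311 with buyers paying €41.5 and sellers receiving €25 (the €16.5 wedge).
Quantity falls by |ΔQ| = |356 − 311| = 45.
DWL = ½ · t · |ΔQ| = ½ · 16.5 · 45 = €371.25.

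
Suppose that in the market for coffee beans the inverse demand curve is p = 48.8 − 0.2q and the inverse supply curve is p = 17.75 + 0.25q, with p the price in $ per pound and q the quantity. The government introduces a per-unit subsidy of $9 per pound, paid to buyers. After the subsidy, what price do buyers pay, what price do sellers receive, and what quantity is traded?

Buyers pay $31; sellers receive $40; quantity = 89.

Inverting to q(p) form: qd = 244 − 5p; qs = 4p − 71.
Without the subsidy, 244 − 5p = 4p − 71 gives 9p = 315, so p* = $35 and q* = 69.
With a per-unit subsidy paid to buyers, each effectively pays p − 9, so demand becomes qd = 244 − 5(p − 9).
Solving gives q = 89 with buyers paying $31 and sellers receiving $40 (the $9 wedge).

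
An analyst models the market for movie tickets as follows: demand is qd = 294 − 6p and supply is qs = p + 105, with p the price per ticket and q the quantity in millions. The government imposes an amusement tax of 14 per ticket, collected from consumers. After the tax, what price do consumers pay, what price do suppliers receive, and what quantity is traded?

Consumers pay 29; suppliers receive 15; quantity = 120.

Before the tax: set 294 − 6p = p + 105 → p* = 27, q* = 132.
With the tax collected from consumers, demand (in seller-price terms) shifts: qd = 294 − 6(p + 14).
New equilibrium: consumers pay 29, suppliers receive 15, q = 120. (Wedge: pb − ps = 14.)
The less price-elastic side of the market bears the larger share of a per-unit tax.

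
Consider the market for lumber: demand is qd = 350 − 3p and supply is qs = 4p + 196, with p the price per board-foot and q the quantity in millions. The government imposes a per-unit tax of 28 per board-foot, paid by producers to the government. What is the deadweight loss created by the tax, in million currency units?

Without the tax, 350 − 3p = 4p + 196 gives 7p = 154, so p* = 22 and q* = 284.
With the tax collected from producers, supply shifts: qs = 4(p − 28) + 196.
Solving gives q = 236 with buyers paying 38 and producers receiving 10 (the 28 wedge).
Quantity falls by |ΔQ| = |284 − 236| = 48.
DWL = ½ · t · |ΔQ| = ½ · 28 · 48 = 672.

Deadweight loss = 672 million.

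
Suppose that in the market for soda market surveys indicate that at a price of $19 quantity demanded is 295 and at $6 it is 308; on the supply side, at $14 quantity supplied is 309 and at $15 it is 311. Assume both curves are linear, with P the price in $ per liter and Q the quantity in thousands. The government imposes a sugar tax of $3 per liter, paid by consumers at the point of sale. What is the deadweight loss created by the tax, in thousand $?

Deadweight loss = $3 thousand.

Demand slope: (308 − 295)/(6 − 19) = -1, so Qd = 314 − P.
Supply slope: (311 − 309)/(15 − 14) = 2, so Qs = 2P + 281.
Without the tax, 314 − P = 2P + 281 gives 3P = 33, so P* = $11 and Q* = 303.
With the tax collected from consumers, demand (in seller-price terms) shifts: Qd = 314 − (P + 3).
New equilibrium: consumers pay $13, producers receive $10, Q = 301. (Wedge: Pb − Ps = 3.)
Quantity falls by |ΔQ| = |303 − 301| = 2.
DWL = ½ · t · |ΔQ| = ½ · 3 · 2 = $3.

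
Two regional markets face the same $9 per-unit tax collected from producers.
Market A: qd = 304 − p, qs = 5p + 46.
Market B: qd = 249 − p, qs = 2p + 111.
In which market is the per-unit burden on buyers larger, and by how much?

Market A: pre-tax p* = $43, q* = 261; post-tax q = 253.5; per-unit burden on buyers = $7.5.
Market B: pre-tax p* = $46, q* = 203; post-tax q = 197; per-unit burden on buyers = $6.
Difference: $7.5 vs $6 → market A is larger by $1.5.

Market A, by $1.5.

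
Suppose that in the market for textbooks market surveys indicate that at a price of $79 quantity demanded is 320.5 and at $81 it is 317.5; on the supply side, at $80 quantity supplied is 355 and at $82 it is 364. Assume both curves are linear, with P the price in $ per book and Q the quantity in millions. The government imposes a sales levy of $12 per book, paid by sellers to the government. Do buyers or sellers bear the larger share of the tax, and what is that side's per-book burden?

Demand slope: (317.5 − 320.5)/(81 − 79) = -1.5, so Qd = 439 − 1.5P.
Supply slope: (364 − 355)/(82 − 80) = 4.5, so Qs = 4.5P − 5.
Without the tax, 439 − 1.5P = 4.5P − 5 gives 6P = 444, so P* = $74 and Q* = 328.
With the tax collected from sellers, supply shifts: Qs = 4.5(P − 12) − 5.
Solving gives Q = 314.5 with buyers paying $83 and sellers receiving $71 (the $12 wedge).
Per-book burden: buyers $9, sellers $3.
Buyers take the larger share because demand is less price-elastic here (demand slope 1.5 vs supply slope 4.5).
The less price-elastic side of the market bears the larger share of a per-unit tax.

Buyers bear the larger share: $9 per book.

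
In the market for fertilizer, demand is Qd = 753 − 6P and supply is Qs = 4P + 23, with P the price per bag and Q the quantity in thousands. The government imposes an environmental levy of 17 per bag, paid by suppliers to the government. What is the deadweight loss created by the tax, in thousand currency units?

Without the tax, 753 − 6P = 4P + 23 gives 10P = 730, so P* = 73 and Q* = 315.
With the tax collected from suppliers, supply shifts: Qs = 4(P − 17) + 23.
New equilibrium: buyers pay 79.8, suppliers receive 62.8, Q = 274.2. (Wedge: Pb − Ps = 17.)
Quantity falls by |ΔQ| = |315 − 274.2| = 40.8.
DWL = ½ · t · |ΔQ| = ½ · 17 · 40.8 = 346.8.

Deadweight loss = 346.8 thousand.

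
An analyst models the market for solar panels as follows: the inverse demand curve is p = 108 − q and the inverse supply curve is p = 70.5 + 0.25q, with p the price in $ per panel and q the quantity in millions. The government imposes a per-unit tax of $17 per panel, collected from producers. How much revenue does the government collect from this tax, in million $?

Rewrite in direct form: qd = 108 − p and qs = 4p − 282.
Before the tax: set 108 − p = 4p − 282 → p* = $78, q* = 30.
With the tax collected from producers, supply shifts: qs = 4(p − 17) − 282.
Solving gives q = 16.4 with consumers paying $91.6 and producers receiving $74.6 (the $17 wedge).
Revenue = t · Q = 17 · 16.4 = $278.8.

Tax revenue = $278.8 million.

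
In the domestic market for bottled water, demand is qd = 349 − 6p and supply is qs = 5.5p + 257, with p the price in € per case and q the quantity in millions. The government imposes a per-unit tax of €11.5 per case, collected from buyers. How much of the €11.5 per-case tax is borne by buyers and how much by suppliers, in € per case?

Without the tax, 349 − 6p = 5.5p + 257 gives 11.5p = 92, so p* = €8 and q* = 301.
With the tax collected from buyers, demand (in seller-price terms) shifts: qd = 349 − 6(p + 11.5).
New equilibrium: buyers pay €13.5, suppliers receive €2, q = 268. (Wedge: pb − ps = 11.5.)
Burden on buyers: €5.5; on suppliers: €6. (They sum to €11.5.)

Buyers bear €5.5 per case; suppliers bear €6 per case.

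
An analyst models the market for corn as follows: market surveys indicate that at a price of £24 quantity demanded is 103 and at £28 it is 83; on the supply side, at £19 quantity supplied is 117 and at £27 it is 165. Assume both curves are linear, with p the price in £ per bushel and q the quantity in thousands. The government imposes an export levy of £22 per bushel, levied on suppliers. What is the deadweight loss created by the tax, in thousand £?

Deadweight loss = £660 thousand.

Demand slope: (83 − 103)/(28 − 24) = -5, so qd = 223 − 5p.
Supply slope: (165 − 117)/(27 − 19) = 6, so qs = 6p + 3.
Before the tax: set 223 − 5p = 6p + 3 → p* = £20, q* = 123.
With the tax collected from suppliers, supply shifts: qs = 6(p − 22) + 3.
New equilibrium: buyers pay £32, suppliers receive £10, q = 63. (Wedge: pb − ps = 22.)
Quantity falls by |ΔQ| = |123 − 63| = 60.
DWL = ½ · t · |ΔQ| = ½ · 22 · 60 = £660.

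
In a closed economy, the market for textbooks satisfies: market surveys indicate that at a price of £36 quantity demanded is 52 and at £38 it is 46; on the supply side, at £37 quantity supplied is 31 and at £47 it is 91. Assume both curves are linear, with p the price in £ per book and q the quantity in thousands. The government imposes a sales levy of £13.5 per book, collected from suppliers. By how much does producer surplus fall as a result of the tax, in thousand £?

Demand slope: (46 − 52)/(38 − 36) = -3, so qd = 160 − 3p.
Supply slope: (91 − 31)/(47 − 37) = 6, so qs = 6p − 191.
Before the tax: set 160 − 3p = 6p − 191 → p* = £39, q* = 43.
With the tax collected from suppliers, supply shifts: qs = 6(p − 13.5) − 191.
Solving gives q = 16 with consumers paying £48 and suppliers receiving £34.5 (the £13.5 wedge).
ΔPS is the trapezoid between Q = 16 and Q = 43 of height £4.5: ½ · (43 + 16) · 4.5 = £132.75.

Producer surplus falls by £132.75 thousand.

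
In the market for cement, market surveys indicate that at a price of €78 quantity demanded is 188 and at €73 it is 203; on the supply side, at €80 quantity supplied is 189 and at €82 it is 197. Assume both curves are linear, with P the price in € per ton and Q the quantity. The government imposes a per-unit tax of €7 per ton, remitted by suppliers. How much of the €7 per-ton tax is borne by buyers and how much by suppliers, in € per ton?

Demand slope: (203 − 188)/(73 − 78) = -3, so Qd = 422 − 3P.
Supply slope: (197 − 189)/(82 − 80) = 4, so Qs = 4P − 131.
Without the tax, 422 − 3P = 4P − 131 gives 7P = 553, so P* = €79 and Q* = 185.
With the tax collected from suppliers, supply shifts: Qs = 4(P − 7) − 131.
New equilibrium: buyers pay €83, suppliers receive €76, Q = 173. (Wedge: Pb − Ps = 7.)
Burden on buyers: €4; on suppliers: €3. (They sum to €7.)

Buyers bear €4 per ton; suppliers bear €3 per ton.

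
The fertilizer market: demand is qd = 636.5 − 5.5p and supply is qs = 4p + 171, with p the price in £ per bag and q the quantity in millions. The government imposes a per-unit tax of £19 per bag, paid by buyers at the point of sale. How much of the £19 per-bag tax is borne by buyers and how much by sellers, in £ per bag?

Before the tax: set 636.5 − 5.5p = 4p + 171 → p* = £49, q* = 367.
With the tax collected from buyers, demand (in seller-price terms) shifts: qd = 636.5 − 5.5(p + 19).
New equilibrium: buyers pay £57, sellers receive £38, q = 323. (Wedge: pb − ps = 19.)
Burden on buyers: £8; on sellers: £11. (They sum to £19.)
The less price-elastic side of the market bears the larger share of a per-unit tax.

Buyers bear £8 per bag; sellers bear £11 per bag.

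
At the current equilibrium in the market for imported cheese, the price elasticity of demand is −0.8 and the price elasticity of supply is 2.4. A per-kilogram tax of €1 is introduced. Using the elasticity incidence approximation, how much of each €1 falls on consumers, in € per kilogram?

Incidence ratio: consumers' share ≈ εs / (εs + |εd|) = 2.4 / (2.4 + 0.8) = 0.75.
So consumers bear ≈ 0.75 × €1 = €0.75; sellers bear €0.25.

Consumers bear ≈ €0.75 per kilogram.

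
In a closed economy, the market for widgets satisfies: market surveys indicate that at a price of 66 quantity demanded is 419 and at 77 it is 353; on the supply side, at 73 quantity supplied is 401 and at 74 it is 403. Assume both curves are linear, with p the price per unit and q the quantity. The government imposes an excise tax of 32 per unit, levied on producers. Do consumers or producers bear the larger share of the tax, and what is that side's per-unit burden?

Demand slope: (353 − 419)/(77 − 66) = -6, so qd = 815 − 6p.
Supply slope: (403 − 401)/(74 − 73) = 2, so qs = 2p + 255.
Before the tax: set 815 − 6p = 2p + 255 → p* = 70, q* = 395.
With the tax collected from producers, supply shifts: qs = 2(p − 32) + 255.
Solving gives q = 347 with consumers paying 78 and producers receiving 46 (the 32 wedge).
Per-unit burden: consumers 8, producers 24.
Producers take the larger share because supply is less price-elastic here (demand slope 6 vs supply slope 2).

Producers bear the larger share: 24 per unit.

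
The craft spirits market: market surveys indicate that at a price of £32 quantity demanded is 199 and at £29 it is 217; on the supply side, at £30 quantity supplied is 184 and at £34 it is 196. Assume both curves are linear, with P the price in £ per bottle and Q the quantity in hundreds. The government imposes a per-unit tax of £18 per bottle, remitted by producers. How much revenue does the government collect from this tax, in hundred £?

Tax revenue = £2826 hundred.

Demand slope: (217 − 199)/(29 − 32) = -6, so Qd = 391 − 6P.
Supply slope: (196 − 184)/(34 − 30) = 3, so Qs = 3P + 94.
Before the tax: set 391 − 6P = 3P + 94 → P* = £33, Q* = 193.
With the tax collected from producers, supply shifts: Qs = 3(P − 18) + 94.
New equilibrium: buyers pay £39, producers receive £21, Q = 157. (Wedge: Pb − Ps = 18.)
Revenue = t · Q = 18 · 157 = £2826.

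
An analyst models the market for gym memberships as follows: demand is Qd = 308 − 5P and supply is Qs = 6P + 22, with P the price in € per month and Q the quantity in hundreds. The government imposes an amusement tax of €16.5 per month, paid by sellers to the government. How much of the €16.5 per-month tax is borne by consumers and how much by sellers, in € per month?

Before the tax: set 308 − 5P = 6P + 22 → P* = €26, Q* = 178.
With the tax collected from sellers, supply shifts: Qs = 6(P − 16.5) + 22.
Solving gives Q = 133 with consumers paying €35 and sellers receiving €18.5 (the €16.5 wedge).
Burden on consumers: €9; on sellers: €7.5. (They sum to €16.5.)

Consumers bear €9 per month; sellers bear €7.5 per month.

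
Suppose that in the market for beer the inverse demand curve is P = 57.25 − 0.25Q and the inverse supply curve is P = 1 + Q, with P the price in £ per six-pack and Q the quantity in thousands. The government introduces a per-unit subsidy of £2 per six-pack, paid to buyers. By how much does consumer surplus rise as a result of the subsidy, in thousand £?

Consumer surplus rises by £18.32 thousand.

Inverting to Q(P) form: Qd = 229 − 4P; Qs = P − 1.
Before the subsidy: set 229 − 4P = P − 1 → P* = £46, Q* = 45.
With a per-unit subsidy paid to buyers, each effectively pays P − 2, so demand becomes Qd = 229 − 4(P − 2).
Solving gives Q = 46.6 with buyers paying £45.6 and sellers receiving £47.6 (the £2 wedge).
ΔCS is the trapezoid between Q = 46.6 and Q = 45 of height £0.4: ½ · (45 + 46.6) · 0.4 = £18.32.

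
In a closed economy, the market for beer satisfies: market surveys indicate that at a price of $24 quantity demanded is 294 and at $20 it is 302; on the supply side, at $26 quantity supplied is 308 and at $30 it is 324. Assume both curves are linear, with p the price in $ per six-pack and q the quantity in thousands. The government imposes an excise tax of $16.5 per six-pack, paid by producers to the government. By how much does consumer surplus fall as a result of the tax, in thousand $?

Demand slope: (302 − 294)/(20 − 24) = -2, so qd = 342 − 2p.
Supply slope: (324 − 308)/(30 − 26) = 4, so qs = 4p + 204.
Without the tax, 342 − 2p = 4p + 204 gives 6p = 138, so p* = $23 and q* = 296.
With the tax collected from producers, supply shifts: qs = 4(p − 16.5) + 204.
Solving gives q = 274 with buyers paying $34 and producers receiving $17.5 (the $16.5 wedge).
ΔCS is the trapezoid between Q = 274 and Q = 296 of height $11: ½ · (296 + 274) · 11 = $3135.

Consumer surplus falls by $3135 thousand.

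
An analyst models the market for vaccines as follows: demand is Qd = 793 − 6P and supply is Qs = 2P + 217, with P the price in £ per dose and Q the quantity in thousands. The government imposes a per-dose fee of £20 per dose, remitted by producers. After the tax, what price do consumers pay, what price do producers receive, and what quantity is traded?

Consumers pay £77; producers receive £57; quantity = 331.

Before the tax: set 793 − 6P = 2P + 217 → P* = £72, Q* = 361.
With the tax collected from producers, supply shifts: Qs = 2(P − 20) + 217.
New equilibrium: consumers pay £77, producers receive £57, Q = 331. (Wedge: Pb − Ps = 20.)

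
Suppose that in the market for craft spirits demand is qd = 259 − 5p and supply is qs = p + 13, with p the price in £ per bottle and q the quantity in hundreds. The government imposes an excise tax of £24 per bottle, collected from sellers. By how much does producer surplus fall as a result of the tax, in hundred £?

Without the tax, 259 − 5p = p + 13 gives 6p = 246, so p* = £41 and q* = 54.
With the tax collected from sellers, supply shifts: qs = (p − 24) + 13.
New equilibrium: consumers pay £45, sellers receive £21, q = 34. (Wedge: pb − ps = 24.)
ΔPS is the trapezoid between Q = 34 and Q = 54 of height £20: ½ · (54 + 34) · 20 = £880.

Producer surplus falls by £880 hundred.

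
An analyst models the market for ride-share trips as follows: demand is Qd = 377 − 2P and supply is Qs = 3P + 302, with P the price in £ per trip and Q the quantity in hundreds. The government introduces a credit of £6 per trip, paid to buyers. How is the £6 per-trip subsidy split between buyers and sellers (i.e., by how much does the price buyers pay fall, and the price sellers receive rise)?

Buyers gain £3.6 per trip; sellers gain £2.4 per trip.

Before the subsidy: set 377 − 2P = 3P + 302 → P* = £15, Q* = 347.
With a per-unit subsidy paid to buyers, each effectively pays P − 6, so demand becomes Qd = 377 − 2(P − 6).
Solving gives Q = 354.2 with buyers paying £11.4 and sellers receiving £17.4 (the £6 wedge).
Gain to buyers: £3.6; to sellers: £2.4. (They sum to £6.)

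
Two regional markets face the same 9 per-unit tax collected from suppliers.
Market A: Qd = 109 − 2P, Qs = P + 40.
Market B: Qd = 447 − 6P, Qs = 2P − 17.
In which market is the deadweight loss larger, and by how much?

Market B, by 33.75.

Market A: pre-tax P* = 23, Q* = 63; post-tax Q = 57; deadweight loss = 27.
Market B: pre-tax P* = 58, Q* = 99; post-tax Q = 85.5; deadweight loss = 60.75.
Difference: 27 vs 60.75 → market B is larger by 33.75.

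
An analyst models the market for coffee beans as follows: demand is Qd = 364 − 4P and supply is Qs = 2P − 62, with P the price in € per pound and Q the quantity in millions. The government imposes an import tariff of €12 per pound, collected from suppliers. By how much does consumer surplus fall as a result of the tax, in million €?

Before the tax: set 364 − 4P = 2P − 62 → P* = €71, Q* = 80.
With the tax collected from suppliers, supply shifts: Qs = 2(P − 12) − 62.
Solving gives Q = 64 with buyers paying €75 and suppliers receiving €63 (the €12 wedge).
ΔCS is the trapezoid between Q = 64 and Q = 80 of height €4: ½ · (80 + 64) · 4 = €288.

Consumer surplus falls by €288 million.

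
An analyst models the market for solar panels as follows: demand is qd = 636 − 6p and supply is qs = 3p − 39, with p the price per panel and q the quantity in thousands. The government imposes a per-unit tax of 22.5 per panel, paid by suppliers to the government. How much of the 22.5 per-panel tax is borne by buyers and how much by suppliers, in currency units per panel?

Buyers bear 7.5 per panel; suppliers bear 15 per panel.

Without the tax, 636 − 6p = 3p − 39 gives 9p = 675, so p* = 75 and q* = 186.
With the tax collected from suppliers, supply shifts: qs = 3(p − 22.5) − 39.
Solving gives q = 141 with buyers paying 82.5 and suppliers receiving 60 (the 22.5 wedge).
Burden on buyers: 7.5; on suppliers: 15. (They sum to 22.5.)
The less price-elastic side of the market bears the larger share of a per-unit tax.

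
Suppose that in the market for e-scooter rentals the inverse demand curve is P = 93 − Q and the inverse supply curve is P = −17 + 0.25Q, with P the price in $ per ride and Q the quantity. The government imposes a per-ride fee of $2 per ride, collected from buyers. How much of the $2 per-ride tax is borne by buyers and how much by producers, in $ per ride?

Rewrite in direct form: Qd = 93 − P and Qs = 4P + 68.
Before the tax: set 93 − P = 4P + 68 → P* = $5, Q* = 88.
With the tax collected from buyers, demand (in seller-price terms) shifts: Qd = 93 − (P + 2).
New equilibrium: buyers pay $6.6, producers receive $4.6, Q = 86.4. (Wedge: Pb − Ps = 2.)
Burden on buyers: $1.6; on producers: $0.4. (They sum to $2.)

Buyers bear $1.6 per ride; producers bear $0.4 per ride.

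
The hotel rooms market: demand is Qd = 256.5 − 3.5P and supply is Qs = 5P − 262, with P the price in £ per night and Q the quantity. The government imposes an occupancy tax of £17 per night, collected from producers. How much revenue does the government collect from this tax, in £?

Tax revenue = £136.

Without the tax, 256.5 − 3.5P = 5P − 262 gives 8.5P = 518.5, so P* = £61 and Q* = 43.
With the tax collected from producers, supply shifts: Qs = 5(P − 17) − 262.
New equilibrium: buyers pay £71, producers receive £54, Q = 8. (Wedge: Pb − Ps = 17.)
Revenue = t · Q = 17 · 8 = £136.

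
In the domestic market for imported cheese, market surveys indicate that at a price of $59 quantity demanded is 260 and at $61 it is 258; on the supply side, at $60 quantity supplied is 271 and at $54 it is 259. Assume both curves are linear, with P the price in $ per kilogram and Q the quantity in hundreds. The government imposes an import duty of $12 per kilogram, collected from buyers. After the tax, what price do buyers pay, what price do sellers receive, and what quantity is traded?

Buyers pay $64; sellers receive $52; quantity = 255.

Demand slope: (258 − 260)/(61 − 59) = -1, so Qd = 319 − P.
Supply slope: (259 − 271)/(54 − 60) = 2, so Qs = 2P + 151.
Without the tax, 319 − P = 2P + 151 gives 3P = 168, so P* = $56 and Q* = 263.
With the tax collected from buyers, demand (in seller-price terms) shifts: Qd = 319 − (P + 12).
New equilibrium: buyers pay $64, sellers receive $52, Q = 255. (Wedge: Pb − Ps = 12.)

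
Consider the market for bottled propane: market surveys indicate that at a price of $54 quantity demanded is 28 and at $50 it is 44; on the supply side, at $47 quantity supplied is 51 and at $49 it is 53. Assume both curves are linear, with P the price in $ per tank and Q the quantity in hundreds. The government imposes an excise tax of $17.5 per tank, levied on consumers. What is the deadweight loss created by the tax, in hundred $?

Deadweight loss = $122.5 hundred.

Demand slope: (44 − 28)/(50 − 54) = -4, so Qd = 244 − 4P.
Supply slope: (53 − 51)/(49 − 47) = 1, so Qs = P + 4.
Without the tax, 244 − 4P = P + 4 gives 5P = 240, so P* = $48 and Q* = 52.
With the tax collected from consumers, demand (in seller-price terms) shifts: Qd = 244 − 4(P + 17.5).
New equilibrium: consumers pay $51.5, producers receive $34, Q = 38. (Wedge: Pb − Ps = 17.5.)
Quantity falls by |ΔQ| = |52 − 38| = 14.
DWL = ½ · t · |ΔQ| = ½ · 17.5 · 14 = $122.5.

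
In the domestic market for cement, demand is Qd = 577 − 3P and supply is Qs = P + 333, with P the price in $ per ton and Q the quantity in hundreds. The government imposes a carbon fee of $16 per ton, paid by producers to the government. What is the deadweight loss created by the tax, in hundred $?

Before the tax: set 577 − 3P = P + 333 → P* = $61, Q* = 394.
With the tax collected from producers, supply shifts: Qs = (P − 16) + 333.
Solving gives Q = 382 with consumers paying $65 and producers receiving $49 (the $16 wedge).
Quantity falls by |ΔQ| = |394 − 382| = 12.
DWL = ½ · t · |ΔQ| = ½ · 16 · 12 = $96.

Deadweight loss = $96 hundred.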